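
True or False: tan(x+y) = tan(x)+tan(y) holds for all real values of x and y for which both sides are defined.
False.

Claim: tan(x+y) = tan(x)+tan(y).
Test a specific point where both sides are defined: x = 3π/4, y = π/6.
LHS = tan(x+y) ≈ -0.2679
RHS = tan(x)+tan(y) ≈ -0.4226
Since -0.2679 ≠ -0.4226, the equation fails at this point, so it cannot hold for all real values of x and y for which both sides are defined.
The correct formula is tan(x+y) = (tan(x) + tan(y))/(1 - tan(x)tan(y)).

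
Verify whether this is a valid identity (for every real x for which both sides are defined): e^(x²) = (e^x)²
No, this is NOT an identity.

Claim: e^(x²) = (e^x)².
Test a specific point where both sides are defined: x = -2.
LHS = e^(x²) ≈ 54.5982
RHS = (e^x)² ≈ 0.0183
Since 54.5982 ≠ 0.0183, the equation fails at this point, so it cannot hold for every real x for which both sides are defined.
(e^x)² = e^(2x), and 2x ≠ x² in general.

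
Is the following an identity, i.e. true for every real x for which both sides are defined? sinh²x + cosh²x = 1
Claim: sinh²x + cosh²x = 1.
Test a specific point where both sides are defined: x = -3.
LHS = sinh²x + cosh²x ≈ 201.7156
RHS = 1 ≈ 1.0000
Since 201.7156 ≠ 1.0000, the equation fails at this point, so it cannot hold for every real x for which both sides are defined.
The correct hyperbolic identity is cosh²x - sinh²x = 1 (a difference); the sum sinh²x + cosh²x equals cosh(2x).

Conclusion: No, this is NOT an identity.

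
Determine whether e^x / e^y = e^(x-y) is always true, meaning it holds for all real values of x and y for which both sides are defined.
Claim: e^x / e^y = e^(x-y).
Reasoning: 1/e^y = e^(-y), so e^x / e^y = e^x · e^(-y) = e^(x + (-y)) = e^(x-y) by the product rule for exponents.
So the two sides agree for all real values of x and y for which both sides are defined.

Conclusion: Yes, this is an identity.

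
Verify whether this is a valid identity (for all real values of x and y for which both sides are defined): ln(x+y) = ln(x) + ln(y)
No, this is NOT an identity.

Claim: ln(x+y) = ln(x) + ln(y).
Test a specific point where both sides are defined: x = 1/2, y = 1.
LHS = ln(x+y) ≈ 0.4055
RHS = ln(x) + ln(y) ≈ -0.6931
Since 0.4055 ≠ -0.6931, the equation fails at this point, so it cannot hold for all real values of x and y for which both sides are defined.
ln(x) + ln(y) = ln(xy), not ln(x+y).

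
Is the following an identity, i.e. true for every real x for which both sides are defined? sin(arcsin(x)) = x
Claim: sin(arcsin(x)) = x.
Reasoning: For -1 ≤ x ≤ 1 (where arcsin is defined), arcsin(x) is by definition an angle whose sine equals x. Taking the sine of that angle returns x. (Note the other order, arcsin(sin x) = x, is NOT an identity.)
So the two sides agree for every real x for which both sides are defined.

Conclusion: Yes, this is an identity.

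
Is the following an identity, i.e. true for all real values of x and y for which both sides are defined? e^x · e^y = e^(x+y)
Yes, this is an identity.

Claim: e^x · e^y = e^(x+y).
Reasoning: This is the law of exponents for a common base: multiplying powers adds exponents. E.g. from the series, (Σ x^j/j!)(Σ y^k/k!) = Σ_m (Σ_{j+k=m} x^j y^k/(j!k!)) = Σ_m (x+y)^m/m! by the binomial theorem.
So the two sides agree for all real values of x and y for which both sides are defined.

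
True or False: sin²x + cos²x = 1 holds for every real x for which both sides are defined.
Claim: sin²x + cos²x = 1.
Reasoning: The point (cos x, sin x) lies on the unit circle X² + Y² = 1, so cos²x + sin²x = 1 for every real x.
So the two sides agree for every real x for which both sides are defined.

Conclusion: True.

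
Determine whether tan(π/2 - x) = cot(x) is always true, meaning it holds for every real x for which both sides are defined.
Claim: tan(π/2 - x) = cot(x).
Reasoning: tan(π/2 - x) = sin(π/2 - x)/cos(π/2 - x) = cos(x)/sin(x) = cot(x), using the cofunction identities sin(π/2 - x) = cos(x) and cos(π/2 - x) = sin(x).
So the two sides agree for every real x for which both sides are defined.

Conclusion: Yes, this is an identity.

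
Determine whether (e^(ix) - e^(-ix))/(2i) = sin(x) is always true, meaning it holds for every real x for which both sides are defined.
Yes, this is an identity.

Claim: (e^(ix) - e^(-ix))/(2i) = sin(x).
Reasoning: By Euler's formula e^(ix) = cos(x) + i·sin(x) and e^(-ix) = cos(x) - i·sin(x). Subtracting cancels the cosine terms: e^(ix) - e^(-ix) = 2i·sin(x); divide by 2i.
So the two sides agree for every real x for which both sides are defined.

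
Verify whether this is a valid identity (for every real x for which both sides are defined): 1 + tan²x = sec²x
Claim: 1 + tan²x = sec²x.
Reasoning: Start from sin²x + cos²x = 1 and divide every term by cos²x (allowed wherever tan x and sec x are defined): tan²x + 1 = 1/cos²x = sec²x.
So the two sides agree for every real x for which both sides are defined.

Conclusion: Yes, this is an identity.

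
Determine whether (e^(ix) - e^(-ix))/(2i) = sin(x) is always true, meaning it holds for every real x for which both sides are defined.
Yes, this is an identity.

Claim: (e^(ix) - e^(-ix))/(2i) = sin(x).
Reasoning: By Euler's formula e^(ix) = cos(x) + i·sin(x) and e^(-ix) = cos(x) - i·sin(x). Subtracting cancels the cosine terms: e^(ix) - e^(-ix) = 2i·sin(x); divide by 2i.
So the two sides agree for every real x for which both sides are defined.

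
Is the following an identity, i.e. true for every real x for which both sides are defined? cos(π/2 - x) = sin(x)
Claim: cos(π/2 - x) = sin(x).
Reasoning: Use cos(u - v) = cos(u)cos(v) + sin(u)sin(v) with u = π/2, v = x: cos(π/2)cos(x) + sin(π/2)sin(x) = 0·cos(x) + 1·sin(x) = sin(x).
So the two sides agree for every real x for which both sides are defined.

Conclusion: Yes, this is an identity.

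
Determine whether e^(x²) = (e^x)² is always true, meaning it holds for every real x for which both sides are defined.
Claim: e^(x²) = (e^x)².
Test a specific point where both sides are defined: x = -2.
LHS = e^(x²) ≈ 54.5982
RHS = (e^x)² ≈ 0.0183
Since 54.5982 ≠ 0.0183, the equation fails at this point, so it cannot hold for every real x for which both sides are defined.
(e^x)² = e^(2x), and 2x ≠ x² in general.

Conclusion: No, this is NOT an identity.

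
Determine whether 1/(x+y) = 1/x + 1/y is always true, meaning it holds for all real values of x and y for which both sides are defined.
Claim: 1/(x+y) = 1/x + 1/y.
Test a specific point where both sides are defined: x = 5, y = 2.
LHS = 1/(x+y) ≈ 0.1429
RHS = 1/x + 1/y ≈ 0.7000
Since 0.1429 ≠ 0.7000, the equation fails at this point, so it cannot hold for all real values of x and y for which both sides are defined.
1/x + 1/y = (x+y)/(xy), which is not 1/(x+y).

Conclusion: No, this is NOT an identity.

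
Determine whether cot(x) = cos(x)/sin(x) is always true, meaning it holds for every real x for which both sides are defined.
Claim: cot(x) = cos(x)/sin(x).
Reasoning: cot(x) is defined as 1/tan(x) = 1/(sin(x)/cos(x)) = cos(x)/sin(x), wherever sin(x) ≠ 0.
So the two sides agree for every real x for which both sides are defined.

Conclusion: Yes, this is an identity.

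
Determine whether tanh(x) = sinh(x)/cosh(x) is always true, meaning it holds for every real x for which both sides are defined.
Claim: tanh(x) = sinh(x)/cosh(x).
Reasoning: tanh(x) is defined as sinh(x)/cosh(x) = (e^x - e^-x)/(e^x + e^-x); cosh(x) ≥ 1 is never zero, so this holds for every real x.
So the two sides agree for every real x for which both sides are defined.

Conclusion: Yes, this is an identity.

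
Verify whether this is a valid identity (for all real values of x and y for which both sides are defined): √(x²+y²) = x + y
No, this is NOT an identity.

Claim: √(x²+y²) = x + y.
Test a specific point where both sides are defined: x = -3, y = 4.
LHS = √(x²+y²) ≈ 5.0000
RHS = x + y ≈ 1.0000
Since 5.0000 ≠ 1.0000, the equation fails at this point, so it cannot hold for all real values of x and y for which both sides are defined.
(x+y)² = x² + 2xy + y², not x² + y², so the square root does not split this way.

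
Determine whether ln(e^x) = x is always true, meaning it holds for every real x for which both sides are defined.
Claim: ln(e^x) = x.
Reasoning: ln is the inverse of the exponential: ln(e^x) asks for the exponent p with e^p = e^x, and since e^p is one-to-one that exponent is p = x.
So the two sides agree for every real x for which both sides are defined.

Conclusion: Yes, this is an identity.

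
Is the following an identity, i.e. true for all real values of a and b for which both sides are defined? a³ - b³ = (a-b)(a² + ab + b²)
Claim: a³ - b³ = (a-b)(a² + ab + b²).
Reasoning: Expand the right side: (a-b)(a² + ab + b²) = a³ + a²b + ab² - a²b - ab² - b³ = a³ - b³ (the middle terms cancel in pairs).
So the two sides agree for all real values of a and b for which both sides are defined.

Conclusion: Yes, this is an identity.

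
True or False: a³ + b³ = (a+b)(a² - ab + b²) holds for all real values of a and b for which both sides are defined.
True.

Claim: a³ + b³ = (a+b)(a² - ab + b²).
Reasoning: Expand the right side: (a+b)(a² - ab + b²) = a³ - a²b + ab² + a²b - ab² + b³ = a³ + b³ (the middle terms cancel in pairs).
So the two sides agree for all real values of a and b for which both sides are defined.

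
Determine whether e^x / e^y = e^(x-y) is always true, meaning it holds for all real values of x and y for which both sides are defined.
Claim: e^x / e^y = e^(x-y).
Reasoning: 1/e^y = e^(-y), so e^x / e^y = e^x · e^(-y) = e^(x + (-y)) = e^(x-y) by the product rule for exponents.
So the two sides agree for all real values of x and y for which both sides are defined.

Conclusion: Yes, this is an identity.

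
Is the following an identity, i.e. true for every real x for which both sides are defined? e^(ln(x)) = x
Yes, this is an identity.

Claim: e^(ln(x)) = x.
Reasoning: For x > 0, ln(x) is by definition the exponent p such that e^p = x. Raising e to that exponent therefore returns x: e^(ln x) = x.
So the two sides agree for every real x for which both sides are defined.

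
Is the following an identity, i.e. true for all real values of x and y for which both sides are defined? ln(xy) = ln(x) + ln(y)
Yes, this is an identity.

Claim: ln(xy) = ln(x) + ln(y).
Reasoning: Both sides are simultaneously defined only when x, y > 0. Write x = e^p, y = e^q (p = ln x, q = ln y). Then xy = e^p · e^q = e^(p+q), so ln(xy) = p + q = ln(x) + ln(y).
So the two sides agree for all real values of x and y for which both sides are defined.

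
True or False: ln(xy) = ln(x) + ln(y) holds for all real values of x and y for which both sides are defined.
True.

Claim: ln(xy) = ln(x) + ln(y).
Reasoning: Both sides are simultaneously defined only when x, y > 0. Write x = e^p, y = e^q (p = ln x, q = ln y). Then xy = e^p · e^q = e^(p+q), so ln(xy) = p + q = ln(x) + ln(y).
So the two sides agree for all real values of x and y for which both sides are defined.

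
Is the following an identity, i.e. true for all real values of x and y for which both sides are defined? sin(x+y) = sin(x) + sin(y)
No, this is NOT an identity.

Claim: sin(x+y) = sin(x) + sin(y).
Test a specific point where both sides are defined: x = 3π/4, y = -π/6.
LHS = sin(x+y) ≈ 0.9659
RHS = sin(x) + sin(y) ≈ 0.2071
Since 0.9659 ≠ 0.2071, the equation fails at this point, so it cannot hold for all real values of x and y for which both sides are defined.
The correct expansion is sin(x+y) = sin(x)cos(y) + cos(x)sin(y); sine is not additive.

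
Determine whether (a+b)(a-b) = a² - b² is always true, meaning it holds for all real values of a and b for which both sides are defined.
Claim: (a+b)(a-b) = a² - b².
Reasoning: Expand: (a+b)(a-b) = a² - ab + ba - b² = a² - b² (the cross terms cancel).
So the two sides agree for all real values of a and b for which both sides are defined.

Conclusion: Yes, this is an identity.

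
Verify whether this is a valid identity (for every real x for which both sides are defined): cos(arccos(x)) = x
Yes, this is an identity.

Claim: cos(arccos(x)) = x.
Reasoning: For -1 ≤ x ≤ 1 (where arccos is defined), arccos(x) is by definition an angle whose cosine equals x. Taking the cosine of that angle returns x. (Note the other order, arccos(cos x) = x, is NOT an identity.)
So the two sides agree for every real x for which both sides are defined.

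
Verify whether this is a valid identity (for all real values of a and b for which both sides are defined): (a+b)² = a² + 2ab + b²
Yes, this is an identity.

Claim: (a+b)² = a² + 2ab + b².
Reasoning: Expand: (a+b)² = (a+b)(a+b) = a·a + a·b + b·a + b·b = a² + 2ab + b².
So the two sides agree for all real values of a and b for which both sides are defined.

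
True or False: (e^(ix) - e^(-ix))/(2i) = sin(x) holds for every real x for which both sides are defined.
Claim: (e^(ix) - e^(-ix))/(2i) = sin(x).
Reasoning: By Euler's formula e^(ix) = cos(x) + i·sin(x) and e^(-ix) = cos(x) - i·sin(x). Subtracting cancels the cosine terms: e^(ix) - e^(-ix) = 2i·sin(x); divide by 2i.
So the two sides agree for every real x for which both sides are defined.

Conclusion: True.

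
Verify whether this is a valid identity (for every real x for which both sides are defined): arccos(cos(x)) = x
No, this is NOT an identity.

Claim: arccos(cos(x)) = x.
Test a specific point where both sides are defined: x = -π/4.
LHS = arccos(cos(x)) ≈ 0.7854
RHS = x ≈ -0.7854
Since 0.7854 ≠ -0.7854, the equation fails at this point, so it cannot hold for every real x for which both sides are defined.
arccos only returns values in [0, π], so arccos(cos(x)) = x holds only for x in that interval, not for all real x.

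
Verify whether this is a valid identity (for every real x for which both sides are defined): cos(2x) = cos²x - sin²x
Yes, this is an identity.

Claim: cos(2x) = cos²x - sin²x.
Reasoning: Put y = x in the addition formula cos(x+y) = cos(x)cos(y) - sin(x)sin(y): cos(2x) = cos²x - sin²x.
So the two sides agree for every real x for which both sides are defined.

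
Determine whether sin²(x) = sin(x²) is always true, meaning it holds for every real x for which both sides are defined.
Claim: sin²(x) = sin(x²).
Test a specific point where both sides are defined: x = π/4.
LHS = sin²(x) ≈ 0.5000
RHS = sin(x²) ≈ 0.5785
Since 0.5000 ≠ 0.5785, the equation fails at this point, so it cannot hold for every real x for which both sides are defined.
sin²(x) means (sin x)², squaring the output; sin(x²) squares the input. These are different functions.

Conclusion: No, this is NOT an identity.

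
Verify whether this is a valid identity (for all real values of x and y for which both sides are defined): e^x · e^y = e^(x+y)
Yes, this is an identity.

Claim: e^x · e^y = e^(x+y).
Reasoning: This is the law of exponents for a common base: multiplying powers adds exponents. E.g. from the series, (Σ x^j/j!)(Σ y^k/k!) = Σ_m (Σ_{j+k=m} x^j y^k/(j!k!)) = Σ_m (x+y)^m/m! by the binomial theorem.
So the two sides agree for all real values of x and y for which both sides are defined.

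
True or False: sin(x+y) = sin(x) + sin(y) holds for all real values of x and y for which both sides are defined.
Claim: sin(x+y) = sin(x) + sin(y).
Test a specific point where both sides are defined: x = π/6, y = π/6.
LHS = sin(x+y) ≈ 0.8660
RHS = sin(x) + sin(y) ≈ 1.0000
Since 0.8660 ≠ 1.0000, the equation fails at this point, so it cannot hold for all real values of x and y for which both sides are defined.
The correct expansion is sin(x+y) = sin(x)cos(y) + cos(x)sin(y); sine is not additive.

Conclusion: False.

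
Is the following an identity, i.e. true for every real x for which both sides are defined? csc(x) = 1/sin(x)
Yes, this is an identity.

Claim: csc(x) = 1/sin(x).
Reasoning: csc(x) is by definition the reciprocal of sin(x), wherever sin(x) ≠ 0.
So the two sides agree for every real x for which both sides are defined.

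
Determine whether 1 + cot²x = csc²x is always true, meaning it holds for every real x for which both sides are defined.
Yes, this is an identity.

Claim: 1 + cot²x = csc²x.
Reasoning: Start from sin²x + cos²x = 1 and divide every term by sin²x (allowed wherever cot x and csc x are defined): 1 + cot²x = 1/sin²x = csc²x.
So the two sides agree for every real x for which both sides are defined.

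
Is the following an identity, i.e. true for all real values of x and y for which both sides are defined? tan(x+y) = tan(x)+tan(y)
No, this is NOT an identity.

Claim: tan(x+y) = tan(x)+tan(y).
Test a specific point where both sides are defined: x = -π/3, y = 3π/4.
LHS = tan(x+y) ≈ 3.7321
RHS = tan(x)+tan(y) ≈ -2.7321
Since 3.7321 ≠ -2.7321, the equation fails at this point, so it cannot hold for all real values of x and y for which both sides are defined.
The correct formula is tan(x+y) = (tan(x) + tan(y))/(1 - tan(x)tan(y)).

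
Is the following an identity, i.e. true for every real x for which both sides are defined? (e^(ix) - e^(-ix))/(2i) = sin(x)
Claim: (e^(ix) - e^(-ix))/(2i) = sin(x).
Reasoning: By Euler's formula e^(ix) = cos(x) + i·sin(x) and e^(-ix) = cos(x) - i·sin(x). Subtracting cancels the cosine terms: e^(ix) - e^(-ix) = 2i·sin(x); divide by 2i.
So the two sides agree for every real x for which both sides are defined.

Conclusion: Yes, this is an identity.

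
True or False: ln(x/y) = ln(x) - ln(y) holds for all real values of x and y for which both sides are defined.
True.

Claim: ln(x/y) = ln(x) - ln(y).
Reasoning: Both sides are simultaneously defined only when x, y > 0. Write x = e^p, y = e^q. Then x/y = e^(p-q), so ln(x/y) = p - q = ln(x) - ln(y).
So the two sides agree for all real values of x and y for which both sides are defined.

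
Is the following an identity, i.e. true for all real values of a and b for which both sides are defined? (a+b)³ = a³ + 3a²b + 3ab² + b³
Claim: (a+b)³ = a³ + 3a²b + 3ab² + b³.
Reasoning: (a+b)³ = (a+b)(a+b)² = (a+b)(a² + 2ab + b²) = a³ + 2a²b + ab² + a²b + 2ab² + b³ = a³ + 3a²b + 3ab² + b³.
So the two sides agree for all real values of a and b for which both sides are defined.

Conclusion: Yes, this is an identity.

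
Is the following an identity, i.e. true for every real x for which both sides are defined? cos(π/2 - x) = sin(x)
Yes, this is an identity.

Claim: cos(π/2 - x) = sin(x).
Reasoning: Use cos(u - v) = cos(u)cos(v) + sin(u)sin(v) with u = π/2, v = x: cos(π/2)cos(x) + sin(π/2)sin(x) = 0·cos(x) + 1·sin(x) = sin(x).
So the two sides agree for every real x for which both sides are defined.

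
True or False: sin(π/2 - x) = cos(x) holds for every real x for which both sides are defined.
Claim: sin(π/2 - x) = cos(x).
Reasoning: Use sin(u - v) = sin(u)cos(v) - cos(u)sin(v) with u = π/2, v = x: sin(π/2)cos(x) - cos(π/2)sin(x) = 1·cos(x) - 0·sin(x) = cos(x).
So the two sides agree for every real x for which both sides are defined.

Conclusion: True.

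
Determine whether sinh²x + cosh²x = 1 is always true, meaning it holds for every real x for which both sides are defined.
Claim: sinh²x + cosh²x = 1.
Test a specific point where both sides are defined: x = -2.
LHS = sinh²x + cosh²x ≈ 27.3082
RHS = 1 ≈ 1.0000
Since 27.3082 ≠ 1.0000, the equation fails at this point, so it cannot hold for every real x for which both sides are defined.
The correct hyperbolic identity is cosh²x - sinh²x = 1 (a difference); the sum sinh²x + cosh²x equals cosh(2x).

Conclusion: No, this is NOT an identity.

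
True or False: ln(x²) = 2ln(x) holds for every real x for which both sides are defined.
Claim: ln(x²) = 2ln(x).
Reasoning: The right side requires x > 0. For x > 0, x² = (e^(ln x))² = e^(2ln x), so ln(x²) = 2ln(x). (For x < 0 the right side is undefined, so those values are outside the claim.)
So the two sides agree for every real x for which both sides are defined.

Conclusion: True.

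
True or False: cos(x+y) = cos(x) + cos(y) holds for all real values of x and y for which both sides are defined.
False.

Claim: cos(x+y) = cos(x) + cos(y).
Test a specific point where both sides are defined: x = 3π/4, y = π/3.
LHS = cos(x+y) ≈ -0.9659
RHS = cos(x) + cos(y) ≈ -0.2071
Since -0.9659 ≠ -0.2071, the equation fails at this point, so it cannot hold for all real values of x and y for which both sides are defined.
The correct expansion is cos(x+y) = cos(x)cos(y) - sin(x)sin(y); cosine is not additive.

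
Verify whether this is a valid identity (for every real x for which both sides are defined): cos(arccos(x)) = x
Yes, this is an identity.

Claim: cos(arccos(x)) = x.
Reasoning: For -1 ≤ x ≤ 1 (where arccos is defined), arccos(x) is by definition an angle whose cosine equals x. Taking the cosine of that angle returns x. (Note the other order, arccos(cos x) = x, is NOT an identity.)
So the two sides agree for every real x for which both sides are defined.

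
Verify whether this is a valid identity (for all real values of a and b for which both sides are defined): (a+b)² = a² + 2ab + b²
Claim: (a+b)² = a² + 2ab + b².
Reasoning: Expand: (a+b)² = (a+b)(a+b) = a·a + a·b + b·a + b·b = a² + 2ab + b².
So the two sides agree for all real values of a and b for which both sides are defined.

Conclusion: Yes, this is an identity.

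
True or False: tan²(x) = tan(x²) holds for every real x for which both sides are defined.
False.

Claim: tan²(x) = tan(x²).
Test a specific point where both sides are defined: x = π.
LHS = tan²(x) ≈ 0.0000
RHS = tan(x²) ≈ 0.4767
Since 0.0000 ≠ 0.4767, the equation fails at this point, so it cannot hold for every real x for which both sides are defined.
tan²(x) means (tan x)², squaring the output; tan(x²) squares the input. These are different functions.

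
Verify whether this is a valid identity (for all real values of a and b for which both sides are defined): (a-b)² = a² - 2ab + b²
Claim: (a-b)² = a² - 2ab + b².
Reasoning: Expand: (a-b)² = (a-b)(a-b) = a·a - a·b - b·a + b·b = a² - 2ab + b².
So the two sides agree for all real values of a and b for which both sides are defined.

Conclusion: Yes, this is an identity.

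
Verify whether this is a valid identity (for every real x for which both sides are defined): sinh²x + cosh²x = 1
Claim: sinh²x + cosh²x = 1.
Test a specific point where both sides are defined: x = 1/2.
LHS = sinh²x + cosh²x ≈ 1.5431
RHS = 1 ≈ 1.0000
Since 1.5431 ≠ 1.0000, the equation fails at this point, so it cannot hold for every real x for which both sides are defined.
The correct hyperbolic identity is cosh²x - sinh²x = 1 (a difference); the sum sinh²x + cosh²x equals cosh(2x).

Conclusion: No, this is NOT an identity.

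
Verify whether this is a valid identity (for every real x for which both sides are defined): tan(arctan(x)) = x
Yes, this is an identity.

Claim: tan(arctan(x)) = x.
Reasoning: For every real x, arctan(x) is by definition the angle in (-π/2, π/2) whose tangent equals x. Taking the tangent of that angle returns x.
So the two sides agree for every real x for which both sides are defined.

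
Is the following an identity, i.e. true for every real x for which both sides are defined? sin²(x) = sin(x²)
No, this is NOT an identity.

Claim: sin²(x) = sin(x²).
Test a specific point where both sides are defined: x = -π/2.
LHS = sin²(x) ≈ 1.0000
RHS = sin(x²) ≈ 0.6243
Since 1.0000 ≠ 0.6243, the equation fails at this point, so it cannot hold for every real x for which both sides are defined.
sin²(x) means (sin x)², squaring the output; sin(x²) squares the input. These are different functions.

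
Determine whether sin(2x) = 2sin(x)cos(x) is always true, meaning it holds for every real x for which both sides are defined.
Claim: sin(2x) = 2sin(x)cos(x).
Reasoning: Put y = x in the addition formula sin(x+y) = sin(x)cos(y) + cos(x)sin(y): sin(2x) = sin(x)cos(x) + cos(x)sin(x) = 2sin(x)cos(x).
So the two sides agree for every real x for which both sides are defined.

Conclusion: Yes, this is an identity.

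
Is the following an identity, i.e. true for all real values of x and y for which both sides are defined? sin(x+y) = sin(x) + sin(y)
Claim: sin(x+y) = sin(x) + sin(y).
Test a specific point where both sides are defined: x = π/2, y = π/4.
LHS = sin(x+y) ≈ 0.7071
RHS = sin(x) + sin(y) ≈ 1.7071
Since 0.7071 ≠ 1.7071, the equation fails at this point, so it cannot hold for all real values of x and y for which both sides are defined.
The correct expansion is sin(x+y) = sin(x)cos(y) + cos(x)sin(y); sine is not additive.

Conclusion: No, this is NOT an identity.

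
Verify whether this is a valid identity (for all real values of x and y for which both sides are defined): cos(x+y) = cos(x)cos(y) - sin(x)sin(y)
Claim: cos(x+y) = cos(x)cos(y) - sin(x)sin(y).
Reasoning: By Euler's formula e^(i(x+y)) = e^(ix)·e^(iy) = (cos x + i·sin x)(cos y + i·sin y). The real part of the left side is cos(x+y); the real part of the product is cos(x)cos(y) - sin(x)sin(y) (since i·i = -1).
So the two sides agree for all real values of x and y for which both sides are defined.

Conclusion: Yes, this is an identity.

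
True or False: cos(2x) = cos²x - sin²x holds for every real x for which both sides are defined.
True.

Claim: cos(2x) = cos²x - sin²x.
Reasoning: Put y = x in the addition formula cos(x+y) = cos(x)cos(y) - sin(x)sin(y): cos(2x) = cos²x - sin²x.
So the two sides agree for every real x for which both sides are defined.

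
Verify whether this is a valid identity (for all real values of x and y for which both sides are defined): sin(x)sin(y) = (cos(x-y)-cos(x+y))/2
Yes, this is an identity.

Claim: sin(x)sin(y) = (cos(x-y)-cos(x+y))/2.
Reasoning: cos(x-y) = cos(x)cos(y) + sin(x)sin(y) and cos(x+y) = cos(x)cos(y) - sin(x)sin(y). Subtracting, cos(x-y) - cos(x+y) = 2sin(x)sin(y); divide by 2.
So the two sides agree for all real values of x and y for which both sides are defined.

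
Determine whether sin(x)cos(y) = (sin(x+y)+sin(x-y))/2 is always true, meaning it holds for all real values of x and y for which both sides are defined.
Yes, this is an identity.

Claim: sin(x)cos(y) = (sin(x+y)+sin(x-y))/2.
Reasoning: sin(x+y) = sin(x)cos(y) + cos(x)sin(y) and sin(x-y) = sin(x)cos(y) - cos(x)sin(y). Adding, sin(x+y) + sin(x-y) = 2sin(x)cos(y); divide by 2.
So the two sides agree for all real values of x and y for which both sides are defined.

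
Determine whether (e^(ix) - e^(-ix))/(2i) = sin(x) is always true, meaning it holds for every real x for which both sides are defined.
Yes, this is an identity.

Claim: (e^(ix) - e^(-ix))/(2i) = sin(x).
Reasoning: By Euler's formula e^(ix) = cos(x) + i·sin(x) and e^(-ix) = cos(x) - i·sin(x). Subtracting cancels the cosine terms: e^(ix) - e^(-ix) = 2i·sin(x); divide by 2i.
So the two sides agree for every real x for which both sides are defined.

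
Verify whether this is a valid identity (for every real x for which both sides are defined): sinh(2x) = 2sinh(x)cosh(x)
Claim: sinh(2x) = 2sinh(x)cosh(x).
Reasoning: 2sinh(x)cosh(x) = 2 · (e^x - e^-x)/2 · (e^x + e^-x)/2 = (e^(2x) - e^(-2x))/2 = sinh(2x).
So the two sides agree for every real x for which both sides are defined.

Conclusion: Yes, this is an identity.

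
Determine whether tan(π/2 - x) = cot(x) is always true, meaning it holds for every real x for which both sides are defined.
Yes, this is an identity.

Claim: tan(π/2 - x) = cot(x).
Reasoning: tan(π/2 - x) = sin(π/2 - x)/cos(π/2 - x) = cos(x)/sin(x) = cot(x), using the cofunction identities sin(π/2 - x) = cos(x) and cos(π/2 - x) = sin(x).
So the two sides agree for every real x for which both sides are defined.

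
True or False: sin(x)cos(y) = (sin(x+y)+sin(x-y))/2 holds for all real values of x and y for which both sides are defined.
Claim: sin(x)cos(y) = (sin(x+y)+sin(x-y))/2.
Reasoning: sin(x+y) = sin(x)cos(y) + cos(x)sin(y) and sin(x-y) = sin(x)cos(y) - cos(x)sin(y). Adding, sin(x+y) + sin(x-y) = 2sin(x)cos(y); divide by 2.
So the two sides agree for all real values of x and y for which both sides are defined.

Conclusion: True.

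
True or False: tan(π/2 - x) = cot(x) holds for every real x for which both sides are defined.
Claim: tan(π/2 - x) = cot(x).
Reasoning: tan(π/2 - x) = sin(π/2 - x)/cos(π/2 - x) = cos(x)/sin(x) = cot(x), using the cofunction identities sin(π/2 - x) = cos(x) and cos(π/2 - x) = sin(x).
So the two sides agree for every real x for which both sides are defined.

Conclusion: True.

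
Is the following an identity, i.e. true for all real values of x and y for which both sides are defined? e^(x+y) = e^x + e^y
No, this is NOT an identity.

Claim: e^(x+y) = e^x + e^y.
Test a specific point where both sides are defined: x = -2, y = -3.
LHS = e^(x+y) ≈ 0.0067
RHS = e^x + e^y ≈ 0.1851
Since 0.0067 ≠ 0.1851, the equation fails at this point, so it cannot hold for all real values of x and y for which both sides are defined.
The correct rule is e^(x+y) = e^x · e^y (a product, not a sum).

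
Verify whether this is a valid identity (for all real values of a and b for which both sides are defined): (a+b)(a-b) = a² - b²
Claim: (a+b)(a-b) = a² - b².
Reasoning: Expand: (a+b)(a-b) = a² - ab + ba - b² = a² - b² (the cross terms cancel).
So the two sides agree for all real values of a and b for which both sides are defined.

Conclusion: Yes, this is an identity.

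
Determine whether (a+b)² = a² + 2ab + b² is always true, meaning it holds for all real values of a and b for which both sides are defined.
Yes, this is an identity.

Claim: (a+b)² = a² + 2ab + b².
Reasoning: Expand: (a+b)² = (a+b)(a+b) = a·a + a·b + b·a + b·b = a² + 2ab + b².
So the two sides agree for all real values of a and b for which both sides are defined.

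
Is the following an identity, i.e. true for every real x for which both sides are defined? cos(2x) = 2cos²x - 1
Yes, this is an identity.

Claim: cos(2x) = 2cos²x - 1.
Reasoning: cos(2x) = cos²x - sin²x. Replace sin²x by 1 - cos²x: cos²x - (1 - cos²x) = 2cos²x - 1.
So the two sides agree for every real x for which both sides are defined.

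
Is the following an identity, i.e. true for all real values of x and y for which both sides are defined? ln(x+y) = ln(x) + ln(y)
No, this is NOT an identity.

Claim: ln(x+y) = ln(x) + ln(y).
Test a specific point where both sides are defined: x = 3/2, y = 3/2.
LHS = ln(x+y) ≈ 1.0986
RHS = ln(x) + ln(y) ≈ 0.8109
Since 1.0986 ≠ 0.8109, the equation fails at this point, so it cannot hold for all real values of x and y for which both sides are defined.
ln(x) + ln(y) = ln(xy), not ln(x+y).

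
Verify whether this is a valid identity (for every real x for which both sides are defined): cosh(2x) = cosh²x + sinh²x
Yes, this is an identity.

Claim: cosh(2x) = cosh²x + sinh²x.
Reasoning: cosh²x = (e^(2x) + 2 + e^(-2x))/4 and sinh²x = (e^(2x) - 2 + e^(-2x))/4. Adding gives (2e^(2x) + 2e^(-2x))/4 = (e^(2x) + e^(-2x))/2 = cosh(2x).
So the two sides agree for every real x for which both sides are defined.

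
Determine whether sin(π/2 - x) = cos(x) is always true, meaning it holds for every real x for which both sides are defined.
Claim: sin(π/2 - x) = cos(x).
Reasoning: Use sin(u - v) = sin(u)cos(v) - cos(u)sin(v) with u = π/2, v = x: sin(π/2)cos(x) - cos(π/2)sin(x) = 1·cos(x) - 0·sin(x) = cos(x).
So the two sides agree for every real x for which both sides are defined.

Conclusion: Yes, this is an identity.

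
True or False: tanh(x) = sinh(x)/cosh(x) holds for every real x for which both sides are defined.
True.

Claim: tanh(x) = sinh(x)/cosh(x).
Reasoning: tanh(x) is defined as sinh(x)/cosh(x) = (e^x - e^-x)/(e^x + e^-x); cosh(x) ≥ 1 is never zero, so this holds for every real x.
So the two sides agree for every real x for which both sides are defined.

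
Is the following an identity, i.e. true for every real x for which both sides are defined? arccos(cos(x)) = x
Claim: arccos(cos(x)) = x.
Test a specific point where both sides are defined: x = -π/6.
LHS = arccos(cos(x)) ≈ 0.5236
RHS = x ≈ -0.5236
Since 0.5236 ≠ -0.5236, the equation fails at this point, so it cannot hold for every real x for which both sides are defined.
arccos only returns values in [0, π], so arccos(cos(x)) = x holds only for x in that interval, not for all real x.

Conclusion: No, this is NOT an identity.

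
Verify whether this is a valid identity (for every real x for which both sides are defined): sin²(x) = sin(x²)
Claim: sin²(x) = sin(x²).
Test a specific point where both sides are defined: x = π/6.
LHS = sin²(x) ≈ 0.2500
RHS = sin(x²) ≈ 0.2707
Since 0.2500 ≠ 0.2707, the equation fails at this point, so it cannot hold for every real x for which both sides are defined.
sin²(x) means (sin x)², squaring the output; sin(x²) squares the input. These are different functions.

Conclusion: No, this is NOT an identity.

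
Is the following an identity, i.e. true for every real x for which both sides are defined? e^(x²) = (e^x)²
No, this is NOT an identity.

Claim: e^(x²) = (e^x)².
Test a specific point where both sides are defined: x = -1.
LHS = e^(x²) ≈ 2.7183
RHS = (e^x)² ≈ 0.1353
Since 2.7183 ≠ 0.1353, the equation fails at this point, so it cannot hold for every real x for which both sides are defined.
(e^x)² = e^(2x), and 2x ≠ x² in general.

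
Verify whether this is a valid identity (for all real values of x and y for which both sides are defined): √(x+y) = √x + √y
Claim: √(x+y) = √x + √y.
Test a specific point where both sides are defined: x = 2, y = 1.
LHS = √(x+y) ≈ 1.7321
RHS = √x + √y ≈ 2.4142
Since 1.7321 ≠ 2.4142, the equation fails at this point, so it cannot hold for all real values of x and y for which both sides are defined.
Squaring the right side gives x + 2√(xy) + y, not x + y.

Conclusion: No, this is NOT an identity.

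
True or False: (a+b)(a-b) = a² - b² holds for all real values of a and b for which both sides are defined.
True.

Claim: (a+b)(a-b) = a² - b².
Reasoning: Expand: (a+b)(a-b) = a² - ab + ba - b² = a² - b² (the cross terms cancel).
So the two sides agree for all real values of a and b for which both sides are defined.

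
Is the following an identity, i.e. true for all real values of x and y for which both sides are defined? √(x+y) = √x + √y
Claim: √(x+y) = √x + √y.
Test a specific point where both sides are defined: x = 3, y = 1.
LHS = √(x+y) ≈ 2.0000
RHS = √x + √y ≈ 2.7321
Since 2.0000 ≠ 2.7321, the equation fails at this point, so it cannot hold for all real values of x and y for which both sides are defined.
Squaring the right side gives x + 2√(xy) + y, not x + y.

Conclusion: No, this is NOT an identity.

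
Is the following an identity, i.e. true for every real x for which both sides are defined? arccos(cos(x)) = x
No, this is NOT an identity.

Claim: arccos(cos(x)) = x.
Test a specific point where both sides are defined: x = -π/2.
LHS = arccos(cos(x)) ≈ 1.5708
RHS = x ≈ -1.5708
Since 1.5708 ≠ -1.5708, the equation fails at this point, so it cannot hold for every real x for which both sides are defined.
arccos only returns values in [0, π], so arccos(cos(x)) = x holds only for x in that interval, not for all real x.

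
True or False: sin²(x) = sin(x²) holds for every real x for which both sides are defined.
Claim: sin²(x) = sin(x²).
Test a specific point where both sides are defined: x = π.
LHS = sin²(x) ≈ 0.0000
RHS = sin(x²) ≈ -0.4303
Since 0.0000 ≠ -0.4303, the equation fails at this point, so it cannot hold for every real x for which both sides are defined.
sin²(x) means (sin x)², squaring the output; sin(x²) squares the input. These are different functions.

Conclusion: False.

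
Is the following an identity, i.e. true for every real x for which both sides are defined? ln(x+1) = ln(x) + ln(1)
Claim: ln(x+1) = ln(x) + ln(1).
Test a specific point where both sides are defined: x = 4.
LHS = ln(x+1) ≈ 1.6094
RHS = ln(x) + ln(1) ≈ 1.3863
Since 1.6094 ≠ 1.3863, the equation fails at this point, so it cannot hold for every real x for which both sides are defined.
ln(1) = 0, so the right side is just ln(x), which differs from ln(x+1).

Conclusion: No, this is NOT an identity.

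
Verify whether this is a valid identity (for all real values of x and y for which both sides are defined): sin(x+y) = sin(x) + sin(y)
Claim: sin(x+y) = sin(x) + sin(y).
Test a specific point where both sides are defined: x = -π/4, y = -π/3.
LHS = sin(x+y) ≈ -0.9659
RHS = sin(x) + sin(y) ≈ -1.5731
Since -0.9659 ≠ -1.5731, the equation fails at this point, so it cannot hold for all real values of x and y for which both sides are defined.
The correct expansion is sin(x+y) = sin(x)cos(y) + cos(x)sin(y); sine is not additive.

Conclusion: No, this is NOT an identity.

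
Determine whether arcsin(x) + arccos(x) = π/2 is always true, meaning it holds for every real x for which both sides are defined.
Yes, this is an identity.

Claim: arcsin(x) + arccos(x) = π/2.
Reasoning: Both sides are defined for -1 ≤ x ≤ 1. Let θ = arcsin(x), so sin θ = x and θ ∈ [-π/2, π/2]. Then cos(π/2 - θ) = sin θ = x and π/2 - θ ∈ [0, π], which is exactly the range of arccos, so arccos(x) = π/2 - θ. Adding: arcsin(x) + arccos(x) = θ + (π/2 - θ) = π/2.
So the two sides agree for every real x for which both sides are defined.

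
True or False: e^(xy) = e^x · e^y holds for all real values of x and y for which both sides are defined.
False.

Claim: e^(xy) = e^x · e^y.
Test a specific point where both sides are defined: x = -2, y = 3/2.
LHS = e^(xy) ≈ 0.0498
RHS = e^x · e^y ≈ 0.6065
Since 0.0498 ≠ 0.6065, the equation fails at this point, so it cannot hold for all real values of x and y for which both sides are defined.
e^x · e^y = e^(x+y), not e^(xy).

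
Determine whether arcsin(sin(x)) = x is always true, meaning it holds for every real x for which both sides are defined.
No, this is NOT an identity.

Claim: arcsin(sin(x)) = x.
Test a specific point where both sides are defined: x = 3π/4.
LHS = arcsin(sin(x)) ≈ 0.7854
RHS = x ≈ 2.3562
Since 0.7854 ≠ 2.3562, the equation fails at this point, so it cannot hold for every real x for which both sides are defined.
arcsin only returns values in [-π/2, π/2], so arcsin(sin(x)) = x holds only for x in that interval, not for all real x.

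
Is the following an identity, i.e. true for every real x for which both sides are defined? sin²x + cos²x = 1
Claim: sin²x + cos²x = 1.
Reasoning: The point (cos x, sin x) lies on the unit circle X² + Y² = 1, so cos²x + sin²x = 1 for every real x.
So the two sides agree for every real x for which both sides are defined.

Conclusion: Yes, this is an identity.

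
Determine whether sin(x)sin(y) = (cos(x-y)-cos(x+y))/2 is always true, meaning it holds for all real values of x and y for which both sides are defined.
Yes, this is an identity.

Claim: sin(x)sin(y) = (cos(x-y)-cos(x+y))/2.
Reasoning: cos(x-y) = cos(x)cos(y) + sin(x)sin(y) and cos(x+y) = cos(x)cos(y) - sin(x)sin(y). Subtracting, cos(x-y) - cos(x+y) = 2sin(x)sin(y); divide by 2.
So the two sides agree for all real values of x and y for which both sides are defined.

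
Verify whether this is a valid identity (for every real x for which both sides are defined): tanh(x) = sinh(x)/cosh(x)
Claim: tanh(x) = sinh(x)/cosh(x).
Reasoning: tanh(x) is defined as sinh(x)/cosh(x) = (e^x - e^-x)/(e^x + e^-x); cosh(x) ≥ 1 is never zero, so this holds for every real x.
So the two sides agree for every real x for which both sides are defined.

Conclusion: Yes, this is an identity.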